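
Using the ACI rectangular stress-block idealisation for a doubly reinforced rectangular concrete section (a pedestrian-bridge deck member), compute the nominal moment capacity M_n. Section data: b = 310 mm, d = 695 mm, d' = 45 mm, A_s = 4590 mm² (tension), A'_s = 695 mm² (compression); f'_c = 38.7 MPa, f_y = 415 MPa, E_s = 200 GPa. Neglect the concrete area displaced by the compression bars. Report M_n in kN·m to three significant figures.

Assume both tension and compression steel yield.
Net tension couple steel: A_s − A'_s = 3895 mm².
a = (A_s − A'_s) f_y / (0.85 f'_c b) = 1616425/(0.85 × 38.7 × 310) = 158.51 mm.
c = a/β₁ = 158.51/0.774 = 204.79 mm; ε'_s = 0.003(c − d')/c = 0.0023 ≥ f_y/E_s = 0.0021, so compression steel does yield.
M_n = (A_s − A'_s) f_y (d − a/2) + A'_s f_y (d − d') = [1616425 × (695 − 79.255) + 288425 × (695 − 45)] × 10⁻⁶ = 995.31 + 187.48 = 1182.79 kN·m.

M_n ≈ 1180 kN·m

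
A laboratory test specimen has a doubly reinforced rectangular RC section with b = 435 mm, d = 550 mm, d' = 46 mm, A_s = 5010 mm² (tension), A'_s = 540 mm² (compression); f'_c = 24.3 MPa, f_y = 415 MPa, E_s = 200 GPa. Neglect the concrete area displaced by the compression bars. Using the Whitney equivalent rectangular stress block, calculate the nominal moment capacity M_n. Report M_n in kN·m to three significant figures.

M_n ≈ 942 kN·m

Assume both tension and compression steel yield.
Net tension couple steel: A_s − A'_s = 4470 mm².
a = (A_s − A'_s) f_y / (0.85 f'_c b) = 1855050/(0.85 × 24.3 × 435) = 206.46 mm.
c = a/β₁ = 206.46/0.85 = 242.89 mm; ε'_s = 0.003(c − d')/c = 0.0024 ≥ f_y/E_s = 0.0021, so compression steel does yield.
M_n = (A_s − A'_s) f_y (d − a/2) + A'_s f_y (d − d') = [1855050 × (550 − 103.23) + 224100 × (550 − 46)] × 10⁻⁶ = 828.78 + 112.95 = 941.73 kN·m.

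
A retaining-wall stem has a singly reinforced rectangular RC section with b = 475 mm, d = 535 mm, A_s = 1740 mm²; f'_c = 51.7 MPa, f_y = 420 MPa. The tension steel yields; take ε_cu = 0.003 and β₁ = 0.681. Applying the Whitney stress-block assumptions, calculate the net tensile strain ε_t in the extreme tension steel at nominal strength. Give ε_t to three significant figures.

a = A_s f_y/(0.85 f'_c b) = 35.01 mm.
β₁ = 0.681, so c = a/β₁ = 35.01/0.681 = 51.41 mm.
From the linear strain diagram with ε_cu = 0.003: ε_t = 0.003 (d − c)/c = 0.003 × (535 − 51.41)/51.41 = 0.0282.
Since ε_t ≥ 0.005, the section is tension-controlled.

ε_t ≈ 0.0282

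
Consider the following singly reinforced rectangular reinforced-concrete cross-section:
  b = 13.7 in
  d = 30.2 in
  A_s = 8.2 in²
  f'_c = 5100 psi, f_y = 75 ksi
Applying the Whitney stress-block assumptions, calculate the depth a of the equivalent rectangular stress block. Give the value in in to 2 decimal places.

T = A_s f_y = 8.2 × 75 = 615 kips.
a = T/(0.85 f'_c b) = 615/(0.85 × 5.1 × 13.7) = 10.36 in.

a ≈ 10.36 in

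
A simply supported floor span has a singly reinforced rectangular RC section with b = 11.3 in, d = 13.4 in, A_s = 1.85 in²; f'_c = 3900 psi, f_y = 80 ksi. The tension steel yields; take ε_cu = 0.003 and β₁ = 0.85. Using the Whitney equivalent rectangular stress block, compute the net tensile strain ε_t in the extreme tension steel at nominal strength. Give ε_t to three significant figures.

a = A_s f_y/(0.85 f'_c b) = 3.951 in.
β₁ = 0.85, so c = a/β₁ = 3.951/0.85 = 4.648 in.
From the linear strain diagram with ε_cu = 0.003: ε_t = 0.003 (d − c)/c = 0.003 × (13.4 − 4.648)/4.648 = 0.00565.
Since ε_t ≥ 0.005, the section is tension-controlled.

ε_t ≈ 0.00565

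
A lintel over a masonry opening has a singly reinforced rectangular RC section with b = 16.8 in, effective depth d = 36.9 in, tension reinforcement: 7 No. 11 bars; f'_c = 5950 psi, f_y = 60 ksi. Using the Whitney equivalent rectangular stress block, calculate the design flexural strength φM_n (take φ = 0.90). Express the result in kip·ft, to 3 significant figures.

φM_n ≈ 1620 kip·ft

A_s = 7 × 1.56 = 10.92 in².
T = A_s f_y = 10.92 × 60 = 655.2 kips.
a = T/(0.85 f'_c b) = 655.2/(0.85 × 5.95 × 16.8) = 7.711 in.
M_n = T(d − a/2) = 655.2 × (36.9 − 3.8555) = 21650.8 kip·in = 21650.8/12 = 1804.23 kip·ft.
φM_n = 0.90 × 1804.23 = 1623.81 kip·ft.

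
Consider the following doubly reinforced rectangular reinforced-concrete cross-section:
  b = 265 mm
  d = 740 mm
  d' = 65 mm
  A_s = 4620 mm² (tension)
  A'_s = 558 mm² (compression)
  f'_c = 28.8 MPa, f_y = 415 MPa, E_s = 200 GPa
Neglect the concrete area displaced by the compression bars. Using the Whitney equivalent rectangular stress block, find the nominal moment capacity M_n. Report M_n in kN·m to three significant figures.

M_n ≈ 1180 kN·m

Assume both tension and compression steel yield.
Net tension couple steel: A_s − A'_s = 4062 mm².
a = (A_s − A'_s) f_y / (0.85 f'_c b) = 1685730/(0.85 × 28.8 × 265) = 259.85 mm.
c = a/β₁ = 259.85/0.844 = 307.88 mm; ε'_s = 0.003(c − d')/c = 0.0024 ≥ f_y/E_s = 0.0021, so compression steel does yield.
M_n = (A_s − A'_s) f_y (d − a/2) + A'_s f_y (d − d') = [1685730 × (740 − 129.925) + 231570 × (740 − 65)] × 10⁻⁶ = 1028.42 + 156.31 = 1184.73 kN·m.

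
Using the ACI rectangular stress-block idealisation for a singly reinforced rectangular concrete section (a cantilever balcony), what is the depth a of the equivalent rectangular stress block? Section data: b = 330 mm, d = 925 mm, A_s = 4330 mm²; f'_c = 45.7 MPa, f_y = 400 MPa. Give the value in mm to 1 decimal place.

T = A_s f_y = 4330 × 400 = 1732000 N = 1732 kN.
Setting C = 0.85 f'_c a b equal to T: a = 1732000/(0.85 × 45.7 × 330) = 135.1 mm.

a ≈ 135.1 mm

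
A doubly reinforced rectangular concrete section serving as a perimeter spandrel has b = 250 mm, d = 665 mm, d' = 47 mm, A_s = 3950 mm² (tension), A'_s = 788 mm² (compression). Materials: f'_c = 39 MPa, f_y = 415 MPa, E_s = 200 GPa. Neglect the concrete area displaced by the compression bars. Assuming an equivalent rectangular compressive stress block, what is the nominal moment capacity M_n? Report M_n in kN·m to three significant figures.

M_n ≈ 971 kN·m

Assume both tension and compression steel yield.
Net tension couple steel: A_s − A'_s = 3162 mm².
a = (A_s − A'_s) f_y / (0.85 f'_c b) = 1312230/(0.85 × 39 × 250) = 158.34 mm.
c = a/β₁ = 158.34/0.771 = 205.37 mm; ε'_s = 0.003(c − d')/c = 0.0023 ≥ f_y/E_s = 0.0021, so compression steel does yield.
M_n = (A_s − A'_s) f_y (d − a/2) + A'_s f_y (d − d') = [1312230 × (665 − 79.17) + 327020 × (665 − 47)] × 10⁻⁶ = 768.74 + 202.10 = 970.84 kN·m.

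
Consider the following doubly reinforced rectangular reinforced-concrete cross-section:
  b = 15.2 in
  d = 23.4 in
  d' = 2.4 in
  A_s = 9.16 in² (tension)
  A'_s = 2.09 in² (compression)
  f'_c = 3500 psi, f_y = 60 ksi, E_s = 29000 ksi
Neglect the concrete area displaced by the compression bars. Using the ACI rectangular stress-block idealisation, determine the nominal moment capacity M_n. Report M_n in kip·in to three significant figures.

M_n ≈ 10600 kip·in

Assume both steels yield.
a = (A_s − A'_s) f_y/(0.85 f'_c b) = (9.16 − 2.09) × 60/(0.85 × 3.5 × 15.2) = 9.381 in.
c = a/β₁ = 9.381/0.85 = 11.036 in; ε'_s = 0.003(c − d')/c = 0.0023 ≥ ε_y = 0.0021, so the compression steel yields.
M_n = (A_s − A'_s) f_y (d − a/2) + A'_s f_y (d − d') = 424.2 × (23.4 − 4.6905) + 125.4 × (23.4 − 2.4) = 7936.6 + 2633.4 = 10570.0 kip·in.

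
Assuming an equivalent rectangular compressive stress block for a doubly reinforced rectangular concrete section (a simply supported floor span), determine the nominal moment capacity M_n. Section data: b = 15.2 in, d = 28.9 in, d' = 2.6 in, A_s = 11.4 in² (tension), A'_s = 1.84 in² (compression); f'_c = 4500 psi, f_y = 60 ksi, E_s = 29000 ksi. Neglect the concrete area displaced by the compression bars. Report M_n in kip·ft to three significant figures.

M_n ≈ 1390 kip·ft

Assume both steels yield.
a = (A_s − A'_s) f_y/(0.85 f'_c b) = (11.4 − 1.84) × 60/(0.85 × 4.5 × 15.2) = 9.866 in.
c = a/β₁ = 9.866/0.825 = 11.959 in; ε'_s = 0.003(c − d')/c = 0.0023 ≥ ε_y = 0.0021, so the compression steel yields.
M_n = (A_s − A'_s) f_y (d − a/2) + A'_s f_y (d − d') = 573.6 × (28.9 − 4.933) + 110.4 × (28.9 − 2.6) = 13747.5 + 2903.5 = 16651.0 kip·in = 16651.0/12 = 1387.58 kip·ft.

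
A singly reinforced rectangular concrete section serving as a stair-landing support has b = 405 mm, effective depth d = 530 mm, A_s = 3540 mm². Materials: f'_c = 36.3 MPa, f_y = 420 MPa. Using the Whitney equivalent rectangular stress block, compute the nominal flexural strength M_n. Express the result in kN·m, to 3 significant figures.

T = A_s f_y = 3540 × 420 = 1486800 N = 1486.8 kN.
From C = T: a = T/(0.85 f'_c b) = 1486800/(0.85 × 36.3 × 405) = 118.98 mm.
M_n = T(d − a/2) = 1486.8 kN × (530 − 59.49) mm = 699.55 kN·m.

M_n ≈ 700 kN·m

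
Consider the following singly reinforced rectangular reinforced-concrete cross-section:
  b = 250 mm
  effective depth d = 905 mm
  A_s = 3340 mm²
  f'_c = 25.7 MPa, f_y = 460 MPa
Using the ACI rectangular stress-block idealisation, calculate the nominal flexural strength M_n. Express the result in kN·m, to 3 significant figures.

T = A_s f_y = 3340 × 460 = 1536400 N = 1536.4 kN.
From C = T: a = T/(0.85 f'_c b) = 1536400/(0.85 × 25.7 × 250) = 281.33 mm.
M_n = T(d − a/2) = 1536.4 kN × (905 − 140.665) mm = 1174.32 kN·m.

M_n ≈ 1170 kN·m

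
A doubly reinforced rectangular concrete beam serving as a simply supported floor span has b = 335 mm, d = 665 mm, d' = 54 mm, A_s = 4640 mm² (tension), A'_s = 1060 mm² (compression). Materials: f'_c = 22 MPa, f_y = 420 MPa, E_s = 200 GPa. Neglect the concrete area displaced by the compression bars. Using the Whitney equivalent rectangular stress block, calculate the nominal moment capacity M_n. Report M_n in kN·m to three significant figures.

Assume both tension and compression steel yield.
Net tension couple steel: A_s − A'_s = 3580 mm².
a = (A_s − A'_s) f_y / (0.85 f'_c b) = 1503600/(0.85 × 22 × 335) = 240.02 mm.
c = a/β₁ = 240.02/0.85 = 282.38 mm; ε'_s = 0.003(c − d')/c = 0.0024 ≥ f_y/E_s = 0.0021, so compression steel does yield.
M_n = (A_s − A'_s) f_y (d − a/2) + A'_s f_y (d − d') = [1503600 × (665 − 120.01) + 445200 × (665 − 54)] × 10⁻⁶ = 819.45 + 272.02 = 1091.47 kN·m.

M_n ≈ 1090 kN·m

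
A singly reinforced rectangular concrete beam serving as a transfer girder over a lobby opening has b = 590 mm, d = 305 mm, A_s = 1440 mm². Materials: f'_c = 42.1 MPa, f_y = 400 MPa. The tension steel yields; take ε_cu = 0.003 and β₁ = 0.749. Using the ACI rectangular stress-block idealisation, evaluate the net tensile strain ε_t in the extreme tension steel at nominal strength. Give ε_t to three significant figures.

a = A_s f_y/(0.85 f'_c b) = 27.28 mm.
β₁ = 0.749, so c = a/β₁ = 27.28/0.749 = 36.42 mm.
From the linear strain diagram with ε_cu = 0.003: ε_t = 0.003 (d − c)/c = 0.003 × (305 − 36.42)/36.42 = 0.0221.
Since ε_t ≥ 0.005, the section is tension-controlled.

ε_t ≈ 0.0221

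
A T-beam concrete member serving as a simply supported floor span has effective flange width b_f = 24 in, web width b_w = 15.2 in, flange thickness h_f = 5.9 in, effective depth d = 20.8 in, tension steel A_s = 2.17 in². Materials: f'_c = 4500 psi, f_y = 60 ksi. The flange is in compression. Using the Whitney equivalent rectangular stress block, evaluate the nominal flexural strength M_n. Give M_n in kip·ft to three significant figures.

Tension: T = A_s f_y = 2.17 × 60 = 130.2 kips.
Try a within the flange: a = T/(0.85 f'_c b_f) = 130.2/(0.85 × 4.5 × 24) = 1.418 in.
Since a = 1.418 ≤ h_f = 5.9 in, the stress block lies entirely in the flange; analyse as a rectangular beam of width b_f.
M_n = T(d − a/2) = 130.2 × (20.8 − 0.709) = 2615.8 kip·in.
M_n = 2615.8/12 = 217.98 kip·ft.

M_n ≈ 218 kip·ft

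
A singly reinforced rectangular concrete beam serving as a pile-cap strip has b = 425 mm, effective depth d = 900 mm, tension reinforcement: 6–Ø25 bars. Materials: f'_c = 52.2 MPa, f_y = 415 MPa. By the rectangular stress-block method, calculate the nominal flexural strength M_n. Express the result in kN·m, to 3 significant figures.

M_n ≈ 1060 kN·m

A_s = 6 × 491 = 2946 mm².
T = A_s f_y = 2946 × 415 = 1222590 N = 1222.59 kN.
From C = T: a = T/(0.85 f'_c b) = 1222590/(0.85 × 52.2 × 425) = 64.83 mm.
M_n = T(d − a/2) = 1222.59 kN × (900 − 32.415) mm = 1060.70 kN·m.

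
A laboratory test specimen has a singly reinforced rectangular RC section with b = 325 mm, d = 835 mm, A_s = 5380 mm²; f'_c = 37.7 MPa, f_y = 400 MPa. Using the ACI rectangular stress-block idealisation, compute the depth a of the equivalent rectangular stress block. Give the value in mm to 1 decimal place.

a ≈ 206.6 mm

T = A_s f_y = 5380 × 400 = 2152000 N = 2152 kN.
Setting C = 0.85 f'_c a b equal to T: a = 2152000/(0.85 × 37.7 × 325) = 206.6 mm.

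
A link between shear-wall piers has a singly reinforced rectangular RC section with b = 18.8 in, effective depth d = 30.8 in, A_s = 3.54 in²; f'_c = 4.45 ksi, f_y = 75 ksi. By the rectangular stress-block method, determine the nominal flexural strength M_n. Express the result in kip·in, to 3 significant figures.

T = A_s f_y = 3.54 × 75 = 265.5 kips.
a = T/(0.85 f'_c b) = 265.5/(0.85 × 4.45 × 18.8) = 3.734 in.
M_n = T(d − a/2) = 265.5 × (30.8 − 1.867) = 7681.7 kip·in.

M_n ≈ 7680 kip·in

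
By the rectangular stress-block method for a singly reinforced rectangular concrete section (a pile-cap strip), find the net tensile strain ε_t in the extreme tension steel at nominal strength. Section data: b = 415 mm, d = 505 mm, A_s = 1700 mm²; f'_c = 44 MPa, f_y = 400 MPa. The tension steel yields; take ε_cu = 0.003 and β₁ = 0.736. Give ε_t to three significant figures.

ε_t ≈ 0.0225

a = A_s f_y/(0.85 f'_c b) = 43.81 mm.
β₁ = 0.736, so c = a/β₁ = 43.81/0.736 = 59.52 mm.
From the linear strain diagram with ε_cu = 0.003: ε_t = 0.003 (d − c)/c = 0.003 × (505 − 59.52)/59.52 = 0.0225.
Since ε_t ≥ 0.005, the section is tension-controlled.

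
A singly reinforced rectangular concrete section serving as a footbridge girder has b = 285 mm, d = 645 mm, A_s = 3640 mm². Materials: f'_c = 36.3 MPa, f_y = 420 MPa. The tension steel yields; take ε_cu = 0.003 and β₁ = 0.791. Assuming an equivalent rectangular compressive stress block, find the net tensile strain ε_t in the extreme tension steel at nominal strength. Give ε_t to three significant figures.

a = A_s f_y/(0.85 f'_c b) = 173.85 mm.
β₁ = 0.791, so c = a/β₁ = 173.85/0.791 = 219.79 mm.
From the linear strain diagram with ε_cu = 0.003: ε_t = 0.003 (d − c)/c = 0.003 × (645 − 219.79)/219.79 = 0.00580.
Since ε_t ≥ 0.005, the section is tension-controlled.

ε_t ≈ 0.00580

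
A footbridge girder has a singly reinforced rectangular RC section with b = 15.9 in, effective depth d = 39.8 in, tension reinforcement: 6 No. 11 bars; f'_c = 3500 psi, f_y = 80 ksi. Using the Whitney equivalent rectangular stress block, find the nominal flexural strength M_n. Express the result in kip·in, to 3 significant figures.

M_n ≈ 23900 kip·in

A_s = 6 × 1.56 = 9.36 in².
T = A_s f_y = 9.36 × 80 = 748.8 kips.
a = T/(0.85 f'_c b) = 748.8/(0.85 × 3.5 × 15.9) = 15.830 in.
M_n = T(d − a/2) = 748.8 × (39.8 − 7.915) = 23875.5 kip·in.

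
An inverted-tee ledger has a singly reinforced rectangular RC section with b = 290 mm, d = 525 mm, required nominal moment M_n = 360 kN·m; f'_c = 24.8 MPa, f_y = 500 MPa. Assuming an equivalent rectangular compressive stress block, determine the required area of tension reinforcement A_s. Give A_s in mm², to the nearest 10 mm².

A_s ≈ 1560 mm²

With M_n = 0.85 f'_c a b (d − a/2), solve the quadratic for a:
a = d − √(d² − 2M_n/(0.85 f'_c b)) = 525 − √(525² − 2 × 360×10⁶/(0.85 × 24.8 × 290)) = 127.70 mm.
A_s = 0.85 f'_c a b / f_y = 0.85 × 24.8 × 127.70 × 290 / 500 = 1561.3 mm².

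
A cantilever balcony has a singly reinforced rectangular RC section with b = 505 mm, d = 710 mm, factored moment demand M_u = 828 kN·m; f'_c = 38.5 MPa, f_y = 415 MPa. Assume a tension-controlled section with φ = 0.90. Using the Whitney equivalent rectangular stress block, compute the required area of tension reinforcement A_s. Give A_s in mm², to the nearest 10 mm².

A_s ≈ 3320 mm²

M_n = M_u/φ = 828/0.90 = 920 kN·m.
With M_n = 0.85 f'_c a b (d − a/2), solve the quadratic for a:
a = d − √(d² − 2M_n/(0.85 f'_c b)) = 710 − √(710² − 2 × 920×10⁶/(0.85 × 38.5 × 505)) = 83.29 mm.
A_s = 0.85 f'_c a b / f_y = 0.85 × 38.5 × 83.29 × 505 / 415 = 3316.8 mm².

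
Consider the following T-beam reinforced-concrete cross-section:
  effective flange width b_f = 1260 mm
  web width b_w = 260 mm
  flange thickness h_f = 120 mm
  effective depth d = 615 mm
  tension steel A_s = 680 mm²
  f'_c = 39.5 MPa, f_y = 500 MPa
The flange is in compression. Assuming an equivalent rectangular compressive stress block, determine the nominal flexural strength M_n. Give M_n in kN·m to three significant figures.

Tension: T = A_s f_y = 680 × 500 = 340000 N.
Try a within the flange: a = T/(0.85 f'_c b_f) = 340000/(0.85 × 39.5 × 1260) = 8.04 mm.
Since a = 8.04 ≤ h_f = 120 mm, the stress block lies entirely in the flange; analyse as a rectangular beam of width b_f.
M_n = T(d − a/2) = 340000 × (615 − 4.02) = 207.73 × 10⁶ N·mm.
M_n = 207.73 kN·m.

M_n ≈ 208 kN·m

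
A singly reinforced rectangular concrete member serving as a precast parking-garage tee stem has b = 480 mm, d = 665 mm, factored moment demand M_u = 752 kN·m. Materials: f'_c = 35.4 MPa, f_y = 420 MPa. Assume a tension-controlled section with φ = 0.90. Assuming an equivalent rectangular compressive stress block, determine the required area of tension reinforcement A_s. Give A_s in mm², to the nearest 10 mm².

A_s ≈ 3220 mm²

M_n = M_u/φ = 752/0.90 = 835.556 kN·m.
With M_n = 0.85 f'_c a b (d − a/2), solve the quadratic for a:
a = d − √(d² − 2M_n/(0.85 f'_c b)) = 665 − √(665² − 2 × 835.556×10⁶/(0.85 × 35.4 × 480)) = 93.58 mm.
A_s = 0.85 f'_c a b / f_y = 0.85 × 35.4 × 93.58 × 480 / 420 = 3218.1 mm².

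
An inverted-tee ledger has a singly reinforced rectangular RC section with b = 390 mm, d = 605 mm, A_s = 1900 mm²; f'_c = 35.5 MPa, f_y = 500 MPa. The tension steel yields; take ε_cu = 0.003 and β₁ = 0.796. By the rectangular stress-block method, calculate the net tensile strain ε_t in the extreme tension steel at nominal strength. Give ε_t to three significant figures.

a = A_s f_y/(0.85 f'_c b) = 80.73 mm.
β₁ = 0.796, so c = a/β₁ = 80.73/0.796 = 101.42 mm.
From the linear strain diagram with ε_cu = 0.003: ε_t = 0.003 (d − c)/c = 0.003 × (605 − 101.42)/101.42 = 0.0149.
Since ε_t ≥ 0.005, the section is tension-controlled.

ε_t ≈ 0.0149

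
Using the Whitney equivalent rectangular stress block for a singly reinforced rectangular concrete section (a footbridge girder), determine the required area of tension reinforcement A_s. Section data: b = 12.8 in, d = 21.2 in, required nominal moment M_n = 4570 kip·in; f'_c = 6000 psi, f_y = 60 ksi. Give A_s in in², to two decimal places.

From M_n = 0.85 f'_c a b (d − a/2):
a = d − √(d² − 2M_n/(0.85 f'_c b)) = 21.2 − √(21.2² − 2 × 4570/(0.85 × 6 × 12.8)) = 3.609 in.
A_s = 0.85 f'_c a b / f_y = 0.85 × 6 × 3.609 × 12.8 / 60 = 3.927 in².

A_s ≈ 3.93 in²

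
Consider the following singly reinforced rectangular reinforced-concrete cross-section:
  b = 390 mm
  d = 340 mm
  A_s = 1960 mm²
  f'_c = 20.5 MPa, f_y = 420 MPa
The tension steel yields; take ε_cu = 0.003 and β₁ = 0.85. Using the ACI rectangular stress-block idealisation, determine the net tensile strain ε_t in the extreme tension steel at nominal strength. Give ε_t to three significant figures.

a = A_s f_y/(0.85 f'_c b) = 121.13 mm.
β₁ = 0.85, so c = a/β₁ = 121.13/0.85 = 142.51 mm.
From the linear strain diagram with ε_cu = 0.003: ε_t = 0.003 (d − c)/c = 0.003 × (340 − 142.51)/142.51 = 0.00416.
ε_t is between 0.004 and 0.005 — transition zone.

ε_t ≈ 0.00416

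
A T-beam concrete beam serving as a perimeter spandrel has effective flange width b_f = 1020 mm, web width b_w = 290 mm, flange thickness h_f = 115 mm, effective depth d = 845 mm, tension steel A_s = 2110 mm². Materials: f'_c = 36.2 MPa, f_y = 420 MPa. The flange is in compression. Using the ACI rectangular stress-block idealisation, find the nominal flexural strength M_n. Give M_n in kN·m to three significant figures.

Tension: T = A_s f_y = 2110 × 420 = 886200 N.
Try a within the flange: a = T/(0.85 f'_c b_f) = 886200/(0.85 × 36.2 × 1020) = 28.24 mm.
Since a = 28.24 ≤ h_f = 115 mm, the stress block lies entirely in the flange; analyse as a rectangular beam of width b_f.
M_n = T(d − a/2) = 886200 × (845 − 14.12) = 736.33 × 10⁶ N·mm.
M_n = 736.33 kN·m.

M_n ≈ 736 kN·m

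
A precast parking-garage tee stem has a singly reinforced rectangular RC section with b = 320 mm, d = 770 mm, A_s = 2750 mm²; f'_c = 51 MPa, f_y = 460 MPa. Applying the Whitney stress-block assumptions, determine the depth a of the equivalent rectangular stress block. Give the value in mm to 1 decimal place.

a ≈ 91.2 mm

T = A_s f_y = 2750 × 460 = 1265000 N = 1265 kN.
Setting C = 0.85 f'_c a b equal to T: a = 1265000/(0.85 × 51 × 320) = 91.2 mm.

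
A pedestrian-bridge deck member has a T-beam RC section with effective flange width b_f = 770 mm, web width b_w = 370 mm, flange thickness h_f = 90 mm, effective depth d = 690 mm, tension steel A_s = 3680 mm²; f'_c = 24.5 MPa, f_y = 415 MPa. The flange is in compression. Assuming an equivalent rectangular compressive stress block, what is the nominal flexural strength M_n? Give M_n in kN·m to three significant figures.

Tension: T = A_s f_y = 3680 × 415 = 1527200 N.
Try a within the flange: a = T/(0.85 f'_c b_f) = 1527200/(0.85 × 24.5 × 770) = 95.24 mm.
a = 95.24 > h_f = 90 mm: the block extends into the web. Split into flange-overhang and web parts.
C_f = 0.85 f'_c (b_f − b_w) h_f = 0.85 × 24.5 × (770 − 370) × 90 = 749700 N.
Remaining web compression depth: a_w = (T − C_f)/(0.85 f'_c b_w) = (1527200 − 749700)/(0.85 × 24.5 × 370) = 100.91 mm.
M_n = C_f(d − h_f/2) + (T − C_f)(d − a_w/2) = 749700 × (690 − 45) + 777500 × (690 − 50.455) = 483.56 + 497.25 = 980.81 × 10⁶ N·mm.
M_n = 980.81 kN·m.

M_n ≈ 981 kN·m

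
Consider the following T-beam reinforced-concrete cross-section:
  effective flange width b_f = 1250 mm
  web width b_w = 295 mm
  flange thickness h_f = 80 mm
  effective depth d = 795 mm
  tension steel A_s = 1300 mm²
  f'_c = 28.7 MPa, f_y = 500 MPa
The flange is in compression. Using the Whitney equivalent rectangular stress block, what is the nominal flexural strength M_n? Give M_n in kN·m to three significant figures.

M_n ≈ 510 kN·m

Tension: T = A_s f_y = 1300 × 500 = 650000 N.
Try a within the flange: a = T/(0.85 f'_c b_f) = 650000/(0.85 × 28.7 × 1250) = 21.32 mm.
Since a = 21.32 ≤ h_f = 80 mm, the stress block lies entirely in the flange; analyse as a rectangular beam of width b_f.
M_n = T(d − a/2) = 650000 × (795 − 10.66) = 509.82 × 10⁶ N·mm.
M_n = 509.82 kN·m.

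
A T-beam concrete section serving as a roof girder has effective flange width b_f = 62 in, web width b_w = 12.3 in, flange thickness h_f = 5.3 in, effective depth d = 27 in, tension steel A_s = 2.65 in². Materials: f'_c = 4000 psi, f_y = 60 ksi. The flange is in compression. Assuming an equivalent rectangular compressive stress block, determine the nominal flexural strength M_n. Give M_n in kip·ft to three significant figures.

M_n ≈ 353 kip·ft

Tension: T = A_s f_y = 2.65 × 60 = 159 kips.
Try a within the flange: a = T/(0.85 f'_c b_f) = 159/(0.85 × 4 × 62) = 0.754 in.
Since a = 0.754 ≤ h_f = 5.3 in, the stress block lies entirely in the flange; analyse as a rectangular beam of width b_f.
M_n = T(d − a/2) = 159 × (27 − 0.377) = 4233.1 kip·in.
M_n = 4233.1/12 = 352.76 kip·ft.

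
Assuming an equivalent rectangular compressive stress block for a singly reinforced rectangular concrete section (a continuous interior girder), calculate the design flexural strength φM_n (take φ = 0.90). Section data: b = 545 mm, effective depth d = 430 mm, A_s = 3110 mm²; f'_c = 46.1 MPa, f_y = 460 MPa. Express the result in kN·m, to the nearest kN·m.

φM_n ≈ 511 kN·m

T = A_s f_y = 3110 × 460 = 1430600 N = 1430.6 kN.
From C = T: a = T/(0.85 f'_c b) = 1430600/(0.85 × 46.1 × 545) = 66.99 mm.
M_n = T(d − a/2) = 1430.6 kN × (430 − 33.495) mm = 567.24 kN·m.
φM_n = 0.90 × 567.24 = 510.52 kN·m.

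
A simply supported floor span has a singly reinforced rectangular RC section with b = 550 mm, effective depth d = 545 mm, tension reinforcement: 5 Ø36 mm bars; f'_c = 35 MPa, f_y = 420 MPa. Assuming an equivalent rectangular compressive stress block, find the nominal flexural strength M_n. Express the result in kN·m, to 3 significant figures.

A_s = 5 × 1018 = 5090 mm².
T = A_s f_y = 5090 × 420 = 2137800 N = 2137.8 kN.
From C = T: a = T/(0.85 f'_c b) = 2137800/(0.85 × 35 × 550) = 130.65 mm.
M_n = T(d − a/2) = 2137.8 kN × (545 − 65.325) mm = 1025.45 kN·m.

M_n ≈ 1030 kN·m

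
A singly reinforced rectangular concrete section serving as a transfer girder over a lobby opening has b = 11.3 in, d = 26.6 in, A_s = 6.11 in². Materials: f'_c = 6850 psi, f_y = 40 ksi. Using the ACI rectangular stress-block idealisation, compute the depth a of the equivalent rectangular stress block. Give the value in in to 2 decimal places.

a ≈ 3.71 in

T = A_s f_y = 6.11 × 40 = 244.4 kips.
a = T/(0.85 f'_c b) = 244.4/(0.85 × 6.85 × 11.3) = 3.71 in.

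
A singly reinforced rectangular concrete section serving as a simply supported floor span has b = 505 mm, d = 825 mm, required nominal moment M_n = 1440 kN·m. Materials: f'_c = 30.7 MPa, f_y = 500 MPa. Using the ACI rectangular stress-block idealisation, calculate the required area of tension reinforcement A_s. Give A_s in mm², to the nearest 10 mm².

With M_n = 0.85 f'_c a b (d − a/2), solve the quadratic for a:
a = d − √(d² − 2M_n/(0.85 f'_c b)) = 825 − √(825² − 2 × 1440×10⁶/(0.85 × 30.7 × 505)) = 145.24 mm.
A_s = 0.85 f'_c a b / f_y = 0.85 × 30.7 × 145.24 × 505 / 500 = 3827.9 mm².

A_s ≈ 3830 mm²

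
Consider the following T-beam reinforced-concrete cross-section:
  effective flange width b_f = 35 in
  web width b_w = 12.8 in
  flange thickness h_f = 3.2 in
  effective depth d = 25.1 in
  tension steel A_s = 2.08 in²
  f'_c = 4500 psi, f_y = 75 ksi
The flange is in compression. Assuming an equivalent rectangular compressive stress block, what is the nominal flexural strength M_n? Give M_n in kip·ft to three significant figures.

Tension: T = A_s f_y = 2.08 × 75 = 156 kips.
Try a within the flange: a = T/(0.85 f'_c b_f) = 156/(0.85 × 4.5 × 35) = 1.165 in.
Since a = 1.165 ≤ h_f = 3.2 in, the stress block lies entirely in the flange; analyse as a rectangular beam of width b_f.
M_n = T(d − a/2) = 156 × (25.1 − 0.5825) = 3824.7 kip·in.
M_n = 3824.7/12 = 318.73 kip·ft.

M_n ≈ 319 kip·ft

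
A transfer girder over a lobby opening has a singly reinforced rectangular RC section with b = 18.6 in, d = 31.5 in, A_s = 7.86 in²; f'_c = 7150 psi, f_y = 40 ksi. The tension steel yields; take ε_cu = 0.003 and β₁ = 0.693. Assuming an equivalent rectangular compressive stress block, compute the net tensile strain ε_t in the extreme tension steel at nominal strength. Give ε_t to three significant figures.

ε_t ≈ 0.0205

a = A_s f_y/(0.85 f'_c b) = 2.781 in.
β₁ = 0.693, so c = a/β₁ = 2.781/0.693 = 4.013 in.
From the linear strain diagram with ε_cu = 0.003: ε_t = 0.003 (d − c)/c = 0.003 × (31.5 − 4.013)/4.013 = 0.0205.
Since ε_t ≥ 0.005, the section is tension-controlled.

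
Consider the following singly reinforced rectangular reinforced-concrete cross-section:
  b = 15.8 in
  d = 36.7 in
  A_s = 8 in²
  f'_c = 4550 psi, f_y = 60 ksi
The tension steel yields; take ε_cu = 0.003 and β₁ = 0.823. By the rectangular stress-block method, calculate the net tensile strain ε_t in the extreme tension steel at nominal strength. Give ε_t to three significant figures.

a = A_s f_y/(0.85 f'_c b) = 7.855 in.
β₁ = 0.823, so c = a/β₁ = 7.855/0.823 = 9.544 in.
From the linear strain diagram with ε_cu = 0.003: ε_t = 0.003 (d − c)/c = 0.003 × (36.7 − 9.544)/9.544 = 0.00854.
Since ε_t ≥ 0.005, the section is tension-controlled.

ε_t ≈ 0.00854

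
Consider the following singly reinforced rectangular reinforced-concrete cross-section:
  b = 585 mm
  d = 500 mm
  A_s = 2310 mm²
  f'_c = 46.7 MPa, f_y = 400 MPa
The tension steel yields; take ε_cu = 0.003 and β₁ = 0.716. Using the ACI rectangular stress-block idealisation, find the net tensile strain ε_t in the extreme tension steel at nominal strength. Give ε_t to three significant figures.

ε_t ≈ 0.0240

a = A_s f_y/(0.85 f'_c b) = 39.79 mm.
β₁ = 0.716, so c = a/β₁ = 39.79/0.716 = 55.57 mm.
From the linear strain diagram with ε_cu = 0.003: ε_t = 0.003 (d − c)/c = 0.003 × (500 − 55.57)/55.57 = 0.0240.
Since ε_t ≥ 0.005, the section is tension-controlled.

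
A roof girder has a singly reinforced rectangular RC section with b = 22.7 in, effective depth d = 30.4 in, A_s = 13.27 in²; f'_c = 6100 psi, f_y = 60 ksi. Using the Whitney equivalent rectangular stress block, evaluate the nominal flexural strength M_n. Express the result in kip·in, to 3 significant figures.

T = A_s f_y = 13.27 × 60 = 796.2 kips.
a = T/(0.85 f'_c b) = 796.2/(0.85 × 6.1 × 22.7) = 6.765 in.
M_n = T(d − a/2) = 796.2 × (30.4 − 3.3825) = 21511.3 kip·in.

M_n ≈ 21500 kip·in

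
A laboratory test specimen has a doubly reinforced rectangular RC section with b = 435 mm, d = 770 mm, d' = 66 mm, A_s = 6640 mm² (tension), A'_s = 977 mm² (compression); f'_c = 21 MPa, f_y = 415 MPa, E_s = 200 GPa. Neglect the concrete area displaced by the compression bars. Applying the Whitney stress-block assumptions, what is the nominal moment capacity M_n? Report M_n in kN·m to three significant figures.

M_n ≈ 1740 kN·m

Assume both tension and compression steel yield.
Net tension couple steel: A_s − A'_s = 5663 mm².
a = (A_s − A'_s) f_y / (0.85 f'_c b) = 2350145/(0.85 × 21 × 435) = 302.67 mm.
c = a/β₁ = 302.67/0.85 = 356.08 mm; ε'_s = 0.003(c − d')/c = 0.0024 ≥ f_y/E_s = 0.0021, so compression steel does yield.
M_n = (A_s − A'_s) f_y (d − a/2) + A'_s f_y (d − d') = [2350145 × (770 − 151.335) + 405455 × (770 − 66)] × 10⁻⁶ = 1453.95 + 285.44 = 1739.39 kN·m.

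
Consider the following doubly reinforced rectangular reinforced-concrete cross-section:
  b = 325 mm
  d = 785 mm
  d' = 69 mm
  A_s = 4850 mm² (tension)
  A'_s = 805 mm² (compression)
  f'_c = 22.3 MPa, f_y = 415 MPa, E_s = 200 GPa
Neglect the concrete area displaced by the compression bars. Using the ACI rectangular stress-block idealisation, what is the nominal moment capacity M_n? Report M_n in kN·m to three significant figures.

M_n ≈ 1330 kN·m

Assume both tension and compression steel yield.
Net tension couple steel: A_s − A'_s = 4045 mm².
a = (A_s − A'_s) f_y / (0.85 f'_c b) = 1678675/(0.85 × 22.3 × 325) = 272.50 mm.
c = a/β₁ = 272.50/0.85 = 320.59 mm; ε'_s = 0.003(c − d')/c = 0.0024 ≥ f_y/E_s = 0.0021, so compression steel does yield.
M_n = (A_s − A'_s) f_y (d − a/2) + A'_s f_y (d − d') = [1678675 × (785 − 136.25) + 334075 × (785 − 69)] × 10⁻⁶ = 1089.04 + 239.20 = 1328.24 kN·m.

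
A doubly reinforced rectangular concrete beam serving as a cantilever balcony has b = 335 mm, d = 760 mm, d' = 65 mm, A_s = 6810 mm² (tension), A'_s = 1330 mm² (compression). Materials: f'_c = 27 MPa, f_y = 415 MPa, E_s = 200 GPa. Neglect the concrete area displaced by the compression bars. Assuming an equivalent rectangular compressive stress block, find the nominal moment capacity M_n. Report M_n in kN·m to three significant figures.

Assume both tension and compression steel yield.
Net tension couple steel: A_s − A'_s = 5480 mm².
a = (A_s − A'_s) f_y / (0.85 f'_c b) = 2274200/(0.85 × 27 × 335) = 295.80 mm.
c = a/β₁ = 295.80/0.85 = 348.00 mm; ε'_s = 0.003(c − d')/c = 0.0024 ≥ f_y/E_s = 0.0021, so compression steel does yield.
M_n = (A_s − A'_s) f_y (d − a/2) + A'_s f_y (d − d') = [2274200 × (760 − 147.9) + 551950 × (760 − 65)] × 10⁻⁶ = 1392.04 + 383.61 = 1775.65 kN·m.

M_n ≈ 1780 kN·m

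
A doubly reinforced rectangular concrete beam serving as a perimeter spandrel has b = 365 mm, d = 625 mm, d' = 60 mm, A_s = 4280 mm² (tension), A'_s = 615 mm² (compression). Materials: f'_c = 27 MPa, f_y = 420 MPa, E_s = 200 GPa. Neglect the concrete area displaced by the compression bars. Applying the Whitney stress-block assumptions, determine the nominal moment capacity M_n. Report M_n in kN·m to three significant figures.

M_n ≈ 967 kN·m

Assume both tension and compression steel yield.
Net tension couple steel: A_s − A'_s = 3665 mm².
a = (A_s − A'_s) f_y / (0.85 f'_c b) = 1539300/(0.85 × 27 × 365) = 183.76 mm.
c = a/β₁ = 183.76/0.85 = 216.19 mm; ε'_s = 0.003(c − d')/c = 0.0022 ≥ f_y/E_s = 0.0021, so compression steel does yield.
M_n = (A_s − A'_s) f_y (d − a/2) + A'_s f_y (d − d') = [1539300 × (625 − 91.88) + 258300 × (625 − 60)] × 10⁻⁶ = 820.63 + 145.94 = 966.57 kN·m.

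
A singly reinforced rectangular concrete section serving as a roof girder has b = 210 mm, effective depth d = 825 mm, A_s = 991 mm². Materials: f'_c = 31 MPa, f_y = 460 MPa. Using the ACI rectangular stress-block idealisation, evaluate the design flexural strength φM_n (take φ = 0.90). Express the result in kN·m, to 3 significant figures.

φM_n ≈ 322 kN·m

T = A_s f_y = 991 × 460 = 455860 N = 455.86 kN.
From C = T: a = T/(0.85 f'_c b) = 455860/(0.85 × 31 × 210) = 82.38 mm.
M_n = T(d − a/2) = 455.86 kN × (825 − 41.19) mm = 357.31 kN·m.
φM_n = 0.90 × 357.31 = 321.58 kN·m.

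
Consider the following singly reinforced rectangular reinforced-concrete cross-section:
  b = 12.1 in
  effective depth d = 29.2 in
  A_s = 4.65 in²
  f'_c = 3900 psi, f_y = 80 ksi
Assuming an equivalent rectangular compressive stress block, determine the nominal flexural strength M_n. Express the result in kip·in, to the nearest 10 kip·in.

M_n ≈ 9140 kip·in

T = A_s f_y = 4.65 × 80 = 372 kips.
a = T/(0.85 f'_c b) = 372/(0.85 × 3.9 × 12.1) = 9.274 in.
M_n = T(d − a/2) = 372 × (29.2 − 4.637) = 9137.4 kip·in.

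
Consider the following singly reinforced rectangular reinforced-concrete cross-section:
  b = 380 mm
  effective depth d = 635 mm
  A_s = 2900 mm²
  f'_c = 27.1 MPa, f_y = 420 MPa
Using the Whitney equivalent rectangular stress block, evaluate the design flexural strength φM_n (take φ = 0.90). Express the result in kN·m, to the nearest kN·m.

φM_n ≈ 620 kN·m

T = A_s f_y = 2900 × 420 = 1218000 N = 1218 kN.
From C = T: a = T/(0.85 f'_c b) = 1218000/(0.85 × 27.1 × 380) = 139.15 mm.
M_n = T(d − a/2) = 1218 kN × (635 − 69.575) mm = 688.69 kN·m.
φM_n = 0.90 × 688.69 = 619.82 kN·m.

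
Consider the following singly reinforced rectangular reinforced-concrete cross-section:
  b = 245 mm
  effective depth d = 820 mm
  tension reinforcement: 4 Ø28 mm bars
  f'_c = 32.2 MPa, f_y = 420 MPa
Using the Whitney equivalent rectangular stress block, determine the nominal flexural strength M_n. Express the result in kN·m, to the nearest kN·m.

A_s = 4 × 616 = 2464 mm².
T = A_s f_y = 2464 × 420 = 1034880 N = 1034.88 kN.
From C = T: a = T/(0.85 f'_c b) = 1034880/(0.85 × 32.2 × 245) = 154.33 mm.
M_n = T(d − a/2) = 1034.88 kN × (820 − 77.165) mm = 768.75 kN·m.

M_n ≈ 769 kN·m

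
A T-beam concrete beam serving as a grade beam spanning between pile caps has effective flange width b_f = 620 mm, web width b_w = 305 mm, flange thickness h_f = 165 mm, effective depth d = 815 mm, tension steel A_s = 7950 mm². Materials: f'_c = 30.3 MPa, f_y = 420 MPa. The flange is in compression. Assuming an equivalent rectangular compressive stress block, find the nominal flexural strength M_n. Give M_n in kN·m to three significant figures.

M_n ≈ 2360 kN·m

Tension: T = A_s f_y = 7950 × 420 = 3339000 N.
Try a within the flange: a = T/(0.85 f'_c b_f) = 3339000/(0.85 × 30.3 × 620) = 209.10 mm.
a = 209.10 > h_f = 165 mm: the block extends into the web. Split into flange-overhang and web parts.
C_f = 0.85 f'_c (b_f − b_w) h_f = 0.85 × 30.3 × (620 − 305) × 165 = 1338616 N.
Remaining web compression depth: a_w = (T − C_f)/(0.85 f'_c b_w) = (3339000 − 1338616)/(0.85 × 30.3 × 305) = 254.65 mm.
M_n = C_f(d − h_f/2) + (T − C_f)(d − a_w/2) = 1338616 × (815 − 82.5) + 2000384 × (815 − 127.325) = 980.54 + 1375.61 = 2356.15 × 10⁶ N·mm.
M_n = 2356.15 kN·m.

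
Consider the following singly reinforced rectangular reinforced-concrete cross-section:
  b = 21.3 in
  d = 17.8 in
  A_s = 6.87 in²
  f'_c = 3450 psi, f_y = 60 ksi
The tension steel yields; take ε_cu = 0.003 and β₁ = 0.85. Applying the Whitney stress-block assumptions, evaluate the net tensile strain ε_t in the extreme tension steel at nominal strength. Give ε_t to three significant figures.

a = A_s f_y/(0.85 f'_c b) = 6.599 in.
β₁ = 0.85, so c = a/β₁ = 6.599/0.85 = 7.764 in.
From the linear strain diagram with ε_cu = 0.003: ε_t = 0.003 (d − c)/c = 0.003 × (17.8 − 7.764)/7.764 = 0.00388.
ε_t < 0.004 — the section is over-reinforced for flexure under ACI limits.

ε_t ≈ 0.00388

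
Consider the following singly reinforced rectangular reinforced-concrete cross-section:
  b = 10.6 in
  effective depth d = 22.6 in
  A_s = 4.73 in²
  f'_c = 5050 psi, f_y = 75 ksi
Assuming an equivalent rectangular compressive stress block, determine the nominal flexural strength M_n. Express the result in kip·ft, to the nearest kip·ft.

T = A_s f_y = 4.73 × 75 = 354.75 kips.
a = T/(0.85 f'_c b) = 354.75/(0.85 × 5.05 × 10.6) = 7.797 in.
M_n = T(d − a/2) = 354.75 × (22.6 − 3.8985) = 6634.4 kip·in = 6634.4/12 = 552.87 kip·ft.

M_n ≈ 553 kip·ft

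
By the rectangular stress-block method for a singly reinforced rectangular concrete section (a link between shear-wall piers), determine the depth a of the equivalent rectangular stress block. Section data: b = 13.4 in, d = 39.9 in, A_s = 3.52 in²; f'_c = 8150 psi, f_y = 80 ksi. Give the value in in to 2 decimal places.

a ≈ 3.03 in

T = A_s f_y = 3.52 × 80 = 281.6 kips.
a = T/(0.85 f'_c b) = 281.6/(0.85 × 8.15 × 13.4) = 3.03 in.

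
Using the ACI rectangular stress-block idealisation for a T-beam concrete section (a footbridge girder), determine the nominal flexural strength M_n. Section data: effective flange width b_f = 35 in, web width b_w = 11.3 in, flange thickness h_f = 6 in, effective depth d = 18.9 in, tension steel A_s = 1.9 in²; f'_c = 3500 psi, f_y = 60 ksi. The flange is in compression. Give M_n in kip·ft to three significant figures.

M_n ≈ 174 kip·ft

Tension: T = A_s f_y = 1.9 × 60 = 114 kips.
Try a within the flange: a = T/(0.85 f'_c b_f) = 114/(0.85 × 3.5 × 35) = 1.095 in.
Since a = 1.095 ≤ h_f = 6 in, the stress block lies entirely in the flange; analyse as a rectangular beam of width b_f.
M_n = T(d − a/2) = 114 × (18.9 − 0.5475) = 2092.2 kip·in.
M_n = 2092.2/12 = 174.35 kip·ft.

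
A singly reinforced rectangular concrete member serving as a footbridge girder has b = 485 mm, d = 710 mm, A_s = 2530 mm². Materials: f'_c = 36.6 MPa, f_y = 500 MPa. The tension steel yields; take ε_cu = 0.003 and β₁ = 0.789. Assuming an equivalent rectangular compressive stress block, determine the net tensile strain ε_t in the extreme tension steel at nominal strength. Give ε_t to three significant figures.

a = A_s f_y/(0.85 f'_c b) = 83.84 mm.
β₁ = 0.789, so c = a/β₁ = 83.84/0.789 = 106.26 mm.
From the linear strain diagram with ε_cu = 0.003: ε_t = 0.003 (d − c)/c = 0.003 × (710 − 106.26)/106.26 = 0.0170.
Since ε_t ≥ 0.005, the section is tension-controlled.

ε_t ≈ 0.0170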